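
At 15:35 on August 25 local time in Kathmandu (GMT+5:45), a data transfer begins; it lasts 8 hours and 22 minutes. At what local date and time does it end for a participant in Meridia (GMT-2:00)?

Convert start to UTC: 15:35 − 5:45 = 09:50 UTC on Aug 25.
Add 8 hours 22 minutes duration → 18:12 UTC.
Meridia is UTC−2:00, so local end time = 18:12 − 2:00 = 16:12 on Aug 25.

16:12 on August 25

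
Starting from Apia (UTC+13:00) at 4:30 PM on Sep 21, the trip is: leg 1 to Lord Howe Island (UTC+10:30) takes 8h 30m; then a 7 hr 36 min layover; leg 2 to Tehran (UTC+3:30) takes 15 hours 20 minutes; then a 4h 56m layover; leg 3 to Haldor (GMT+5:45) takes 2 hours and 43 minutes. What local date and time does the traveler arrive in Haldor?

12:20 AM on September 23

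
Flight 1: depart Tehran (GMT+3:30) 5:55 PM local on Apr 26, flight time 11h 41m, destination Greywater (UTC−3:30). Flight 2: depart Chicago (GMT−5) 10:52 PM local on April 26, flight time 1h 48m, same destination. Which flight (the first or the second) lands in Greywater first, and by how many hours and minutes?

the first, by 3 hours 34 minutes

Flight 1 in UTC: 5:55 PM − 3:30 = 2:25 PM on Apr 26.
+11 hours and 41 minutes → arrive 2:06 AM UTC on Apr 27.
Flight 2 in UTC: 10:52 PM + 5:00 = 3:52 AM on Apr 27.
+1 hour 48 minutes → arrive 5:40 AM UTC on Apr 27.
Flight 1 lands earlier by 3 hours 34 minutes.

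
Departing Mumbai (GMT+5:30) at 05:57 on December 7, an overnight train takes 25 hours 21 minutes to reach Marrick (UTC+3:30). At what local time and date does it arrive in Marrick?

05:18 on Dec 8

Convert departure to UTC: 05:57 − 5:30 = 00:27 UTC on Dec 7.
Add 25 hours and 21 minutes travel time → 01:48 UTC (Dec 8).
Marrick is UTC+3:30, so local arrival = 01:48 + 3:30 = 05:18 on Dec 8.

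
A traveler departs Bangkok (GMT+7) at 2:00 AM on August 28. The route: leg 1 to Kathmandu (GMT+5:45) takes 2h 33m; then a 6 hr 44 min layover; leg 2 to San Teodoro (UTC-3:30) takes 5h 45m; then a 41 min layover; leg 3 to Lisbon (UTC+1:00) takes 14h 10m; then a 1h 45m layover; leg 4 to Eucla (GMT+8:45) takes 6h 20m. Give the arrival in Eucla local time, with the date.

5:43 PM on August 29

Convert departure to UTC: 2:00 AM − 7:00 = 7:00 PM UTC on Aug 27.
Add 2 hours and 33 minutes leg 1 → 9:33 PM UTC.
Add 6 hours and 44 minutes layover in Kathmandu → 4:17 AM UTC (Aug 28).
Add 5 hours and 45 minutes leg 2 → 10:02 AM UTC.
Add 41 minutes layover in San Teodoro → 10:43 AM UTC.
Add 14 hours 10 minutes leg 3 → 12:53 AM UTC (Aug 29).
Add 1 hour 45 minutes layover in Lisbon → 2:38 AM UTC.
Add 6 hours 20 minutes leg 4 → 8:58 AM UTC.
Eucla is UTC+8:45, so local arrival = 8:58 AM + 8:45 = 5:43 PM on Aug 29.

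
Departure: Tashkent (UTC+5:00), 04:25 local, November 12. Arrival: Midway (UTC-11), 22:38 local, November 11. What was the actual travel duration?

Departure in UTC: 04:25 − 5:00 = 23:25 on Nov 11.
Arrival in UTC: 22:38 + 11:00 = 09:38 on Nov 12.
Elapsed = 09:38 − 23:25 (+1 day) = 10 hours 13 minutes.

10 hours 13 minutes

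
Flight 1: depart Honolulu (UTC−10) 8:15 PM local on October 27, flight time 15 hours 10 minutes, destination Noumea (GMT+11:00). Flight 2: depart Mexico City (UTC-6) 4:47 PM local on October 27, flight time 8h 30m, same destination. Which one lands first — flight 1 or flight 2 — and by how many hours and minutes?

Flight 1 in UTC: 8:15 PM + 10:00 = 6:15 AM on Oct 28.
+15 hours and 10 minutes → arrive 9:25 PM UTC on Oct 28.
Flight 2 in UTC: 4:47 PM + 6:00 = 10:47 PM on Oct 27.
+8 hours and 30 minutes → arrive 7:17 AM UTC on Oct 28.
Flight 2 lands earlier by 14 hours 8 minutes.

the second, by 14 hours 8 minutes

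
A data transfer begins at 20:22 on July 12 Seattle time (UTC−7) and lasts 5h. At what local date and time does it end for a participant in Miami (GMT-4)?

Miami is 3:00 ahead of Seattle.
After 5 hours it is 01:22 (Jul 13) in Seattle.
Shift by the zone difference: 01:22 + 3:00 = 04:22 on Jul 13 in Miami.

04:22 on July 13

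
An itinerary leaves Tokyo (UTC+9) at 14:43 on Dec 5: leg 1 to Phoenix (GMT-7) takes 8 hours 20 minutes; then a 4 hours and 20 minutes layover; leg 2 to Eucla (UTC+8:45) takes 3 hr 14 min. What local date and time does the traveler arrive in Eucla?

06:22 on Dec 6

Convert departure to UTC: 14:43 − 9:00 = 05:43 UTC on Dec 5.
Add 8 hours 20 minutes leg 1 → 14:03 UTC.
Add 4 hours 20 minutes layover in Phoenix → 18:23 UTC.
Add 3 hours 14 minutes leg 2 → 21:37 UTC.
Eucla is UTC+8:45, so local arrival = 21:37 + 8:45 = 06:22 on Dec 6.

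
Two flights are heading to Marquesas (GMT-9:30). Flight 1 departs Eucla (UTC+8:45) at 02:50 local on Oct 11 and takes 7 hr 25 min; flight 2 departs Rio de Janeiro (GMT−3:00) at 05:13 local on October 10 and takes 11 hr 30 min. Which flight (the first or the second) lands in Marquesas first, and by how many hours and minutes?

the second, by 5 hours 47 minutes

Flight 1 in UTC: 02:50 − 8:45 = 18:05 on Oct 10.
+7 hours and 25 minutes → arrive 01:30 UTC on Oct 11.
Flight 2 in UTC: 05:13 + 3:00 = 08:13 on Oct 10.
+11 hours and 30 minutes → arrive 19:43 UTC on Oct 10.
Flight 2 lands earlier by 5 hours 47 minutes.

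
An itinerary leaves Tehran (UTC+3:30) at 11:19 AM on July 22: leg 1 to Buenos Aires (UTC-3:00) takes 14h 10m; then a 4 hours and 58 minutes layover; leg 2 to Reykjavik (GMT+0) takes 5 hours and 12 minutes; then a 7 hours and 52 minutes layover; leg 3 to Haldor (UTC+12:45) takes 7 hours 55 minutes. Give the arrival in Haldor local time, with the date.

12:41 PM on July 24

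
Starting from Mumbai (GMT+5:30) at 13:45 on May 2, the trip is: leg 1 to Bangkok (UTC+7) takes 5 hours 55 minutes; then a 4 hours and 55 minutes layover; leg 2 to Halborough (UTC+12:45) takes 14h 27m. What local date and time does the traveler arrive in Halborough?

22:17 on May 3

Convert departure to UTC: 13:45 − 5:30 = 08:15 UTC on May 2.
Add 5 hours and 55 minutes leg 1 → 14:10 UTC.
Add 4 hours and 55 minutes layover in Bangkok → 19:05 UTC.
Add 14 hours 27 minutes leg 2 → 09:32 UTC (May 3).
Halborough is UTC+12:45, so local arrival = 09:32 + 12:45 = 22:17 on May 3.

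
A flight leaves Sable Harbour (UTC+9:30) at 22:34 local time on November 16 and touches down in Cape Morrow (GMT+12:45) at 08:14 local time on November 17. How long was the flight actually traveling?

6 hours 25 minutes

Departure in UTC: 22:34 − 9:30 = 13:04 on Nov 16.
Arrival in UTC: 08:14 − 12:45 = 19:29 on Nov 16.
Elapsed = 19:29 − 13:04 = 6 hours 25 minutes.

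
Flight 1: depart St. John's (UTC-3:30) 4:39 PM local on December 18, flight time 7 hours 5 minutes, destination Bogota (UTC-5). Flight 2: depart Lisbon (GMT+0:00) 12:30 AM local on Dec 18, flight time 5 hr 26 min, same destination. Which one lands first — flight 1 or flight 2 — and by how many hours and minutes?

Flight 1 in UTC: 4:39 PM + 3:30 = 8:09 PM on Dec 18.
+7 hours 5 minutes → arrive 3:14 AM UTC on Dec 19.
Flight 2 departs at 12:30 AM UTC (Dec 18).
+5 hours and 26 minutes → arrive 5:56 AM UTC on Dec 18.
Flight 2 lands earlier by 21 hours 18 minutes.

the second, by 21 hours 18 minutes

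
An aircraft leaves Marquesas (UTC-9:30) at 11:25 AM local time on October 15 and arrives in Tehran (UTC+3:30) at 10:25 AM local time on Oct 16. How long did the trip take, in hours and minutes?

Departure in UTC: 11:25 AM + 9:30 = 8:55 PM on Oct 15.
Arrival in UTC: 10:25 AM − 3:30 = 6:55 AM on Oct 16.
Elapsed = 6:55 AM − 8:55 PM (+1 day) = 10 hours.

10 hours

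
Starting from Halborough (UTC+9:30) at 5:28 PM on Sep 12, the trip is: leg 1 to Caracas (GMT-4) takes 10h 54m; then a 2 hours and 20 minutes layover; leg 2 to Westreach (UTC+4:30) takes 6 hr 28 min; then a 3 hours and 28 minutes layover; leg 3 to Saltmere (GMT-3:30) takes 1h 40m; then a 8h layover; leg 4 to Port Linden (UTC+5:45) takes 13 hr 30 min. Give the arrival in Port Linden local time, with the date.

Convert departure to UTC: 5:28 PM − 9:30 = 7:58 AM UTC on Sep 12.
Add 10 hours and 54 minutes leg 1 → 6:52 PM UTC.
Add 2 hours 20 minutes layover in Caracas → 9:12 PM UTC.
Add 6 hours and 28 minutes leg 2 → 3:40 AM UTC (Sep 13).
Add 3 hours 28 minutes layover in Westreach → 7:08 AM UTC.
Add 1 hour 40 minutes leg 3 → 8:48 AM UTC.
Add 8 hours layover in Saltmere → 4:48 PM UTC.
Add 13 hours and 30 minutes leg 4 → 6:18 AM UTC (Sep 14).
Port Linden is UTC+5:45, so local arrival = 6:18 AM + 5:45 = 12:03 PM on Sep 14.

12:03 PM on Sep 14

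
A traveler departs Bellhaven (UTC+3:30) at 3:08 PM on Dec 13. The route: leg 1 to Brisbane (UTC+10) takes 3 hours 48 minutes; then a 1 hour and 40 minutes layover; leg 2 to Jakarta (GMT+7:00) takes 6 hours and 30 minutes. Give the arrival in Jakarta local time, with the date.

6:36 AM on December 14

Convert departure to UTC: 3:08 PM − 3:30 = 11:38 AM UTC on Dec 13.
Add 3 hours 48 minutes leg 1 → 3:26 PM UTC.
Add 1 hour 40 minutes layover in Brisbane → 5:06 PM UTC.
Add 6 hours 30 minutes leg 2 → 11:36 PM UTC.
Jakarta is UTC+7:00, so local arrival = 11:36 PM + 7:00 = 6:36 AM on Dec 14.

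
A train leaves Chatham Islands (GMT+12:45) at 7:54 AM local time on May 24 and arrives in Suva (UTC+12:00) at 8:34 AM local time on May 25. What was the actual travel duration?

Departure in UTC: 7:54 AM − 12:45 = 7:09 PM on May 23.
Arrival in UTC: 8:34 AM − 12:00 = 8:34 PM on May 24.
Elapsed = 8:34 PM − 7:09 PM (+1 day) = 25 hours 25 minutes.

25 hours 25 minutes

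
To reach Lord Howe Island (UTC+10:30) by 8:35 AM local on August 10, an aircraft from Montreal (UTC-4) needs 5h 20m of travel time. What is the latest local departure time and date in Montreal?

12:45 PM on August 9

Target arrival in UTC: 8:35 AM − 10:30 = 10:05 PM on Aug 9.
Subtract 5 hours 20 minutes → departure 4:45 PM UTC on Aug 9.
Montreal is UTC−4:00: 4:45 PM − 4:00 = 12:45 PM on Aug 9.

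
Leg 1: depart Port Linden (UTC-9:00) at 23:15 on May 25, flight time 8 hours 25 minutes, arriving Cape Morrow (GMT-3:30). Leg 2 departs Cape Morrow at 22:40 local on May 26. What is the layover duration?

9 hours 30 minutes

Convert departure to UTC: 23:15 + 9:00 = 08:15 UTC on May 26.
Add 8 hours and 25 minutes flight time → 16:40 UTC.
Cape Morrow is UTC−3:30, so local arrival = 16:40 − 3:30 = 13:10 on May 26.
Layover = 22:40 − 13:10 = 9 hours 30 minutes.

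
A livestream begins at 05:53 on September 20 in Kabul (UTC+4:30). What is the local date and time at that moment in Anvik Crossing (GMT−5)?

20:23 on Sep 19

In UTC: 05:53 − 4:30 = 01:23 on Sep 20.
Anvik Crossing is UTC−5:00: 01:23 − 5:00 = 20:23 on Sep 19.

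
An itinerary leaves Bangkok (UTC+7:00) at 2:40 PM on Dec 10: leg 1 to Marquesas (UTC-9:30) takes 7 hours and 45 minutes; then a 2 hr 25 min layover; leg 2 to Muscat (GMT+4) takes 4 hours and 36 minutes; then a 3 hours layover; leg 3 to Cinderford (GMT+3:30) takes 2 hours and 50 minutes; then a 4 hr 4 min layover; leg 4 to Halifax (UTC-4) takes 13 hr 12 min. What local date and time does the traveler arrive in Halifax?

5:32 PM on December 11

Convert departure to UTC: 2:40 PM − 7:00 = 7:40 AM UTC on Dec 10.
Add 7 hours 45 minutes leg 1 → 3:25 PM UTC.
Add 2 hours and 25 minutes layover in Marquesas → 5:50 PM UTC.
Add 4 hours 36 minutes leg 2 → 10:26 PM UTC.
Add 3 hours layover in Muscat → 1:26 AM UTC (Dec 11).
Add 2 hours and 50 minutes leg 3 → 4:16 AM UTC.
Add 4 hours and 4 minutes layover in Cinderford → 8:20 AM UTC.
Add 13 hours 12 minutes leg 4 → 9:32 PM UTC.
Halifax is UTC−4:00, so local arrival = 9:32 PM − 4:00 = 5:32 PM on Dec 11.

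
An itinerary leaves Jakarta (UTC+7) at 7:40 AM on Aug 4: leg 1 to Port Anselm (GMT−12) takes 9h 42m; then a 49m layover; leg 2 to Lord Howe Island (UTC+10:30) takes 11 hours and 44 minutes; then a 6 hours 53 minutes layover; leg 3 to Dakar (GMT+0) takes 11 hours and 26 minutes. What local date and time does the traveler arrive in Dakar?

5:14 PM on August 5

Convert departure to UTC: 7:40 AM − 7:00 = 12:40 AM UTC on Aug 4.
Add 9 hours 42 minutes leg 1 → 10:22 AM UTC.
Add 49 minutes layover in Port Anselm → 11:11 AM UTC.
Add 11 hours and 44 minutes leg 2 → 10:55 PM UTC.
Add 6 hours 53 minutes layover in Lord Howe Island → 5:48 AM UTC (Aug 5).
Add 11 hours 26 minutes leg 3 → 5:14 PM UTC.
Dakar is UTC+0, so local arrival is the same: 5:14 PM on Aug 5.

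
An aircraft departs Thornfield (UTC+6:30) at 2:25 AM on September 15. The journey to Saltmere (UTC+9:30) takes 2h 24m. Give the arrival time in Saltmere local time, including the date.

7:49 AM on September 15

Convert departure to UTC: 2:25 AM − 6:30 = 7:55 PM UTC on Sep 14.
Add 2 hours and 24 minutes travel time → 10:19 PM UTC.
Saltmere is UTC+9:30, so local arrival = 10:19 PM + 9:30 = 7:49 AM on Sep 15.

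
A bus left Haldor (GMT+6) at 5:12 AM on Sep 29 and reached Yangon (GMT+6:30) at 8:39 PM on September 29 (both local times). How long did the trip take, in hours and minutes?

14 hours 57 minutes

Yangon is 0:30 ahead of Haldor.
Clock-face elapsed time (ignoring zones) is 15 hours 27 minutes.
Actual elapsed = 15 hours 27 minutes − 0:30 = 14 hours 57 minutes.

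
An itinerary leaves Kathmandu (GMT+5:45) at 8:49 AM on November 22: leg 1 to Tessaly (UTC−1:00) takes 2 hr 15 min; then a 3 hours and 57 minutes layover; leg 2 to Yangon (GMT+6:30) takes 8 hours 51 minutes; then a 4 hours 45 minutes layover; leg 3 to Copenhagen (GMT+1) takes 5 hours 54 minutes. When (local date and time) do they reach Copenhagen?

Convert departure to UTC: 8:49 AM − 5:45 = 3:04 AM UTC on Nov 22.
Add 2 hours 15 minutes leg 1 → 5:19 AM UTC.
Add 3 hours 57 minutes layover in Tessaly → 9:16 AM UTC.
Add 8 hours and 51 minutes leg 2 → 6:07 PM UTC.
Add 4 hours 45 minutes layover in Yangon → 10:52 PM UTC.
Add 5 hours 54 minutes leg 3 → 4:46 AM UTC (Nov 23).
Copenhagen is UTC+1:00, so local arrival = 4:46 AM + 1:00 = 5:46 AM on Nov 23.

5:46 AM on November 23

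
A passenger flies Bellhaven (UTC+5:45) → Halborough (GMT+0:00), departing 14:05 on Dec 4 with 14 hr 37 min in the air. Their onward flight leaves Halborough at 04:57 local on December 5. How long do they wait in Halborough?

Convert departure to UTC: 14:05 − 5:45 = 08:20 UTC on Dec 4.
Add 14 hours and 37 minutes flight time → 22:57 UTC.
Halborough is UTC+0, so local arrival is the same: 22:57 on Dec 4.
Layover = 04:57 − 22:57 (+1 day) = 6 hours.

6 hours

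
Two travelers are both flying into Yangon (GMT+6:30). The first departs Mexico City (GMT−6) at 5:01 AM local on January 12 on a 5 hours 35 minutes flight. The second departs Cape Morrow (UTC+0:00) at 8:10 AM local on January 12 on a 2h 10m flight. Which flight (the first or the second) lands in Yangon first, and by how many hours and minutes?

the second, by 6 hours 16 minutes

Flight 1 in UTC: 5:01 AM + 6:00 = 11:01 AM on Jan 12.
+5 hours 35 minutes → arrive 4:36 PM UTC on Jan 12.
Flight 2 departs at 8:10 AM UTC (Jan 12).
+2 hours and 10 minutes → arrive 10:20 AM UTC on Jan 12.
Flight 2 lands earlier by 6 hours 16 minutes.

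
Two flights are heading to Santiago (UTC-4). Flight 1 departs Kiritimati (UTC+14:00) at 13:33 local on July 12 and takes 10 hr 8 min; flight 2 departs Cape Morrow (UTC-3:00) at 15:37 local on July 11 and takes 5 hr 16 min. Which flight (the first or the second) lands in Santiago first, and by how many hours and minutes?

the second, by 9 hours 48 minutes

Flight 1 in UTC: 13:33 − 14:00 = 23:33 on Jul 11.
+10 hours and 8 minutes → arrive 09:41 UTC on Jul 12.
Flight 2 in UTC: 15:37 + 3:00 = 18:37 on Jul 11.
+5 hours and 16 minutes → arrive 23:53 UTC on Jul 11.
Flight 2 lands earlier by 9 hours 48 minutes.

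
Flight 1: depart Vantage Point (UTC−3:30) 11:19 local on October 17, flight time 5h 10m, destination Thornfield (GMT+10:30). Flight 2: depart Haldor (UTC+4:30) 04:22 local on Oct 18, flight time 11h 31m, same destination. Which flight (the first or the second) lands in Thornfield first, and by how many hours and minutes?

the first, by 15 hours 24 minutes

Flight 1 in UTC: 11:19 + 3:30 = 14:49 on Oct 17.
+5 hours 10 minutes → arrive 19:59 UTC on Oct 17.
Flight 2 in UTC: 04:22 − 4:30 = 23:52 on Oct 17.
+11 hours 31 minutes → arrive 11:23 UTC on Oct 18.
Flight 1 lands earlier by 15 hours 24 minutes.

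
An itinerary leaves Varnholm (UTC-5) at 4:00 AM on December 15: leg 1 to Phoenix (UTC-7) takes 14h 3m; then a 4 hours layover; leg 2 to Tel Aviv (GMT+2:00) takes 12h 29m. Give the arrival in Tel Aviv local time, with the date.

Convert departure to UTC: 4:00 AM + 5:00 = 9:00 AM UTC on Dec 15.
Add 14 hours and 3 minutes leg 1 → 11:03 PM UTC.
Add 4 hours layover in Phoenix → 3:03 AM UTC (Dec 16).
Add 12 hours and 29 minutes leg 2 → 3:32 PM UTC.
Tel Aviv is UTC+2:00, so local arrival = 3:32 PM + 2:00 = 5:32 PM on Dec 16.

5:32 PM on December 16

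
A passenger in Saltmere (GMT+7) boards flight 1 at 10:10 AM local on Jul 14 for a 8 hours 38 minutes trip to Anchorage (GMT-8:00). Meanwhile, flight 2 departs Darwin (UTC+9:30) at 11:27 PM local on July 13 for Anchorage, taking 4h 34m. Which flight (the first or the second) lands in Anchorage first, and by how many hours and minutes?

Flight 1 in UTC: 10:10 AM − 7:00 = 3:10 AM on Jul 14.
+8 hours 38 minutes → arrive 11:48 AM UTC on Jul 14.
Flight 2 in UTC: 11:27 PM − 9:30 = 1:57 PM on Jul 13.
+4 hours and 34 minutes → arrive 6:31 PM UTC on Jul 13.
Flight 2 lands earlier by 17 hours 17 minutes.

the second, by 17 hours 17 minutes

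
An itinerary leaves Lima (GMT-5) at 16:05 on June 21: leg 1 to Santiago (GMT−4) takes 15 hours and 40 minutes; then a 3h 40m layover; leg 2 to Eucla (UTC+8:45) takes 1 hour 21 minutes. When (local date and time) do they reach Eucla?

02:31 on June 23

Convert departure to UTC: 16:05 + 5:00 = 21:05 UTC on Jun 21.
Add 15 hours and 40 minutes leg 1 → 12:45 UTC (Jun 22).
Add 3 hours and 40 minutes layover in Santiago → 16:25 UTC.
Add 1 hour 21 minutes leg 2 → 17:46 UTC.
Eucla is UTC+8:45, so local arrival = 17:46 + 8:45 = 02:31 on Jun 23.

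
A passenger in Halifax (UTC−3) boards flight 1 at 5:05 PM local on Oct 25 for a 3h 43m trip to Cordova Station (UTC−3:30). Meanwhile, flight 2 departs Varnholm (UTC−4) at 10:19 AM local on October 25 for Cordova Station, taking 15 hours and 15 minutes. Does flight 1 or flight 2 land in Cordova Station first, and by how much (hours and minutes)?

Flight 1 in UTC: 5:05 PM + 3:00 = 8:05 PM on Oct 25.
+3 hours and 43 minutes → arrive 11:48 PM UTC on Oct 25.
Flight 2 in UTC: 10:19 AM + 4:00 = 2:19 PM on Oct 25.
+15 hours 15 minutes → arrive 5:34 AM UTC on Oct 26.
Flight 1 lands earlier by 5 hours 46 minutes.

the first, by 5 hours 46 minutes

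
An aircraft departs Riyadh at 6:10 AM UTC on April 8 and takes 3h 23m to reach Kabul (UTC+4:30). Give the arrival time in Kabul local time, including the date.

2:03 PM on April 8

Departure is given in UTC: 6:10 AM on Apr 8.
Add 3 hours 23 minutes → 9:33 AM UTC.
Kabul is UTC+4:30: 9:33 AM + 4:30 = 2:03 PM on Apr 8.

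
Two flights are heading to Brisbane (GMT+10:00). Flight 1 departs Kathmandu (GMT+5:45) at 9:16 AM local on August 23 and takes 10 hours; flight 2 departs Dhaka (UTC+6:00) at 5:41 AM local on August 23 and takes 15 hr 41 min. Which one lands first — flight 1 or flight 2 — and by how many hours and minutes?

the first, by 1 hour 51 minutes

Flight 1 in UTC: 9:16 AM − 5:45 = 3:31 AM on Aug 23.
+10 hours → arrive 1:31 PM UTC on Aug 23.
Flight 2 in UTC: 5:41 AM − 6:00 = 11:41 PM on Aug 22.
+15 hours 41 minutes → arrive 3:22 PM UTC on Aug 23.
Flight 1 lands earlier by 1 hour 51 minutes.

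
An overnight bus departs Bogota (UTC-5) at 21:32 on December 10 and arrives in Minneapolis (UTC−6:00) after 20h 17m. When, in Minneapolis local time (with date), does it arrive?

16:49 on December 11

Convert departure to UTC: 21:32 + 5:00 = 02:32 UTC on Dec 11.
Add 20 hours 17 minutes travel time → 22:49 UTC.
Minneapolis is UTC−6:00, so local arrival = 22:49 − 6:00 = 16:49 on Dec 11.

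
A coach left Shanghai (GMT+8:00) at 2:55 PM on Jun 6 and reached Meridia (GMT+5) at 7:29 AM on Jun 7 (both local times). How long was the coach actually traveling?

Departure in UTC: 2:55 PM − 8:00 = 6:55 AM on Jun 6.
Arrival in UTC: 7:29 AM − 5:00 = 2:29 AM on Jun 7.
Elapsed = 2:29 AM − 6:55 AM (+1 day) = 19 hours 34 minutes.

19 hours 34 minutes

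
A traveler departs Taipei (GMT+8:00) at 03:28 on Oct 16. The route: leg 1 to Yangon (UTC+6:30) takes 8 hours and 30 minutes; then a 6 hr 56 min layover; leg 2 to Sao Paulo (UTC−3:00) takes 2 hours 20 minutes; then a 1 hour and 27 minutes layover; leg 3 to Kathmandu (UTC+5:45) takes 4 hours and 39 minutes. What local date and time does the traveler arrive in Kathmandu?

01:05 on October 17

Convert departure to UTC: 03:28 − 8:00 = 19:28 UTC on Oct 15.
Add 8 hours and 30 minutes leg 1 → 03:58 UTC (Oct 16).
Add 6 hours and 56 minutes layover in Yangon → 10:54 UTC.
Add 2 hours 20 minutes leg 2 → 13:14 UTC.
Add 1 hour 27 minutes layover in Sao Paulo → 14:41 UTC.
Add 4 hours 39 minutes leg 3 → 19:20 UTC.
Kathmandu is UTC+5:45, so local arrival = 19:20 + 5:45 = 01:05 on Oct 17.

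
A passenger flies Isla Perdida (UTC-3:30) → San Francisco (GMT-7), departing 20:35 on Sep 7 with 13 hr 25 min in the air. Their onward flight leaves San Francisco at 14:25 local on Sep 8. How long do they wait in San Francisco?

Convert departure to UTC: 20:35 + 3:30 = 00:05 UTC on Sep 8.
Add 13 hours 25 minutes flight time → 13:30 UTC.
San Francisco is UTC−7:00, so local arrival = 13:30 − 7:00 = 06:30 on Sep 8.
Layover = 14:25 − 06:30 = 7 hours 55 minutes.

7 hours 55 minutes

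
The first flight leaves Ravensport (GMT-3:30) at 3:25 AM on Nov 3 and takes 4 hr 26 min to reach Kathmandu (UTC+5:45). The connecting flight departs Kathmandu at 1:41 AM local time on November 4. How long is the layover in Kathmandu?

8 hours 35 minutes

Convert departure to UTC: 3:25 AM + 3:30 = 6:55 AM UTC on Nov 3.
Add 4 hours and 26 minutes flight time → 11:21 AM UTC.
Kathmandu is UTC+5:45, so local arrival = 11:21 AM + 5:45 = 5:06 PM on Nov 3.
Layover = 1:41 AM − 5:06 PM (+1 day) = 8 hours 35 minutes.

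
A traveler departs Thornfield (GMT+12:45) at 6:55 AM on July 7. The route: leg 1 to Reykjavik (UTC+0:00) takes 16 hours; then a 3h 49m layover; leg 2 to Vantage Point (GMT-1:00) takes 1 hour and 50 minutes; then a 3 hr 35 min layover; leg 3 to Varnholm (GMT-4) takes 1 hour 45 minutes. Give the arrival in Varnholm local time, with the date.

5:09 PM on July 7

Convert departure to UTC: 6:55 AM − 12:45 = 6:10 PM UTC on Jul 6.
Add 16 hours leg 1 → 10:10 AM UTC (Jul 7).
Add 3 hours and 49 minutes layover in Reykjavik → 1:59 PM UTC.
Add 1 hour and 50 minutes leg 2 → 3:49 PM UTC.
Add 3 hours 35 minutes layover in Vantage Point → 7:24 PM UTC.
Add 1 hour 45 minutes leg 3 → 9:09 PM UTC.
Varnholm is UTC−4:00, so local arrival = 9:09 PM − 4:00 = 5:09 PM on Jul 7.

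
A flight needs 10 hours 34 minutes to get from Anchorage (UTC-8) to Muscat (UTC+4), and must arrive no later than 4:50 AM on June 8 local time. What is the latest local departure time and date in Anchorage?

Target arrival in UTC: 4:50 AM − 4:00 = 12:50 AM on Jun 8.
Subtract 10 hours 34 minutes → departure 2:16 PM UTC on Jun 7.
Anchorage is UTC−8:00: 2:16 PM − 8:00 = 6:16 AM on Jun 7.

6:16 AM on June 7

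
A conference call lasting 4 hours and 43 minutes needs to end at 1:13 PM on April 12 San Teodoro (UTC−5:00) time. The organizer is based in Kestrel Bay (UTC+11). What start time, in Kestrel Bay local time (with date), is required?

12:30 AM on Apr 13

Target end time in UTC: 1:13 PM + 5:00 = 6:13 PM on Apr 12.
Subtract 4 hours 43 minutes → start 1:30 PM UTC on Apr 12.
Kestrel Bay is UTC+11:00: 1:30 PM + 11:00 = 12:30 AM on Apr 13.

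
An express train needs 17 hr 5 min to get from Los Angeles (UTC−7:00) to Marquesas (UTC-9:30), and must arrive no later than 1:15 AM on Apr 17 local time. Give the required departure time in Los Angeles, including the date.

10:40 AM on April 16

Target arrival in UTC: 1:15 AM + 9:30 = 10:45 AM on Apr 17.
Subtract 17 hours and 5 minutes → departure 5:40 PM UTC on Apr 16.
Los Angeles is UTC−7:00: 5:40 PM − 7:00 = 10:40 AM on Apr 16.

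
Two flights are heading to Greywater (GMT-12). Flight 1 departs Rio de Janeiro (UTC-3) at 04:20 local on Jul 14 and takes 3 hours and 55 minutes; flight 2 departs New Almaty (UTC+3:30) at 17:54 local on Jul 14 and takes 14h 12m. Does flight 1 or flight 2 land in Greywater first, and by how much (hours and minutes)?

Flight 1 in UTC: 04:20 + 3:00 = 07:20 on Jul 14.
+3 hours 55 minutes → arrive 11:15 UTC on Jul 14.
Flight 2 in UTC: 17:54 − 3:30 = 14:24 on Jul 14.
+14 hours and 12 minutes → arrive 04:36 UTC on Jul 15.
Flight 1 lands earlier by 17 hours 21 minutes.

the first, by 17 hours 21 minutes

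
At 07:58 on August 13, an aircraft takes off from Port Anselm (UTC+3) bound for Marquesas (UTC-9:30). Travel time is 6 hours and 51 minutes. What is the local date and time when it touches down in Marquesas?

02:19 on August 13

Marquesas is 12:30 behind Port Anselm.
After 6 hours and 51 minutes it is 14:49 in Port Anselm.
Shift by the zone difference: 14:49 − 12:30 = 02:19 on Aug 13 in Marquesas.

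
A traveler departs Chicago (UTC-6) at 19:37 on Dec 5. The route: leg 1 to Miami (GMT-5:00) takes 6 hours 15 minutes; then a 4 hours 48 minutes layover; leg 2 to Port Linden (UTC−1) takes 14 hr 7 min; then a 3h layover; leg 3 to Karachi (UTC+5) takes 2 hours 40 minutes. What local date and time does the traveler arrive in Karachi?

Convert departure to UTC: 19:37 + 6:00 = 01:37 UTC on Dec 6.
Add 6 hours 15 minutes leg 1 → 07:52 UTC.
Add 4 hours 48 minutes layover in Miami → 12:40 UTC.
Add 14 hours 7 minutes leg 2 → 02:47 UTC (Dec 7).
Add 3 hours layover in Port Linden → 05:47 UTC.
Add 2 hours 40 minutes leg 3 → 08:27 UTC.
Karachi is UTC+5:00, so local arrival = 08:27 + 5:00 = 13:27 on Dec 7.

13:27 on Dec 7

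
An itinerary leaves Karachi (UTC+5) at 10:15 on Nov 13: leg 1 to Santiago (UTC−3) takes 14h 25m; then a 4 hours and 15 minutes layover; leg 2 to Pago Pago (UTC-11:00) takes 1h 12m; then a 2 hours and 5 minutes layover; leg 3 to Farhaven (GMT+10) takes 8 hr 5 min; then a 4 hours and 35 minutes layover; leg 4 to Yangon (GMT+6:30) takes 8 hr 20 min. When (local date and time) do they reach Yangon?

Convert departure to UTC: 10:15 − 5:00 = 05:15 UTC on Nov 13.
Add 14 hours 25 minutes leg 1 → 19:40 UTC.
Add 4 hours and 15 minutes layover in Santiago → 23:55 UTC.
Add 1 hour and 12 minutes leg 2 → 01:07 UTC (Nov 14).
Add 2 hours 5 minutes layover in Pago Pago → 03:12 UTC.
Add 8 hours 5 minutes leg 3 → 11:17 UTC.
Add 4 hours and 35 minutes layover in Farhaven → 15:52 UTC.
Add 8 hours and 20 minutes leg 4 → 00:12 UTC (Nov 15).
Yangon is UTC+6:30, so local arrival = 00:12 + 6:30 = 06:42 on Nov 15.

06:42 on November 15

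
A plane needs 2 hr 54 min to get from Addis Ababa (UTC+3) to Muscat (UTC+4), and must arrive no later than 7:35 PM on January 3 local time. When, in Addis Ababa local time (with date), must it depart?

3:41 PM on January 3

Target arrival in UTC: 7:35 PM − 4:00 = 3:35 PM on Jan 3.
Subtract 2 hours 54 minutes → departure 12:41 PM UTC on Jan 3.
Addis Ababa is UTC+3:00: 12:41 PM + 3:00 = 3:41 PM on Jan 3.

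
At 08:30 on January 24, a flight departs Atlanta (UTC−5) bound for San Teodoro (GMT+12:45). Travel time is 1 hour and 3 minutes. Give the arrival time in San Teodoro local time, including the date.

03:18 on January 25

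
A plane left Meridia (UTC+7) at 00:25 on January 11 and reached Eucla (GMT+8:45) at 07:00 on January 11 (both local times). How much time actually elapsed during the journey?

4 hours 50 minutes

Departure in UTC: 00:25 − 7:00 = 17:25 on Jan 10.
Arrival in UTC: 07:00 − 8:45 = 22:15 on Jan 10.
Elapsed = 22:15 − 17:25 = 4 hours 50 minutes.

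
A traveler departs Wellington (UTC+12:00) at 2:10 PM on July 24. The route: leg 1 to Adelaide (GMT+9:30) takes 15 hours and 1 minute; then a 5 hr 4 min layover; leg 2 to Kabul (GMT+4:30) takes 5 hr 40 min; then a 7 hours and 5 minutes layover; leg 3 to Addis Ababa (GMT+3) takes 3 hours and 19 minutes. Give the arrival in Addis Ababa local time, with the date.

Convert departure to UTC: 2:10 PM − 12:00 = 2:10 AM UTC on Jul 24.
Add 15 hours 1 minute leg 1 → 5:11 PM UTC.
Add 5 hours and 4 minutes layover in Adelaide → 10:15 PM UTC.
Add 5 hours and 40 minutes leg 2 → 3:55 AM UTC (Jul 25).
Add 7 hours 5 minutes layover in Kabul → 11:00 AM UTC.
Add 3 hours and 19 minutes leg 3 → 2:19 PM UTC.
Addis Ababa is UTC+3:00, so local arrival = 2:19 PM + 3:00 = 5:19 PM on Jul 25.

5:19 PM on July 25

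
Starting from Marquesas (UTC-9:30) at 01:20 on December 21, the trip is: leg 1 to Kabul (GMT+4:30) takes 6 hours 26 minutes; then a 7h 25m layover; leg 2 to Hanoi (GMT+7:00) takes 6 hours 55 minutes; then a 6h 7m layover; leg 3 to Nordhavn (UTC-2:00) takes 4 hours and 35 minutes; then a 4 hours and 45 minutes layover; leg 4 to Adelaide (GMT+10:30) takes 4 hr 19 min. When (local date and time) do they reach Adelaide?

13:52 on December 23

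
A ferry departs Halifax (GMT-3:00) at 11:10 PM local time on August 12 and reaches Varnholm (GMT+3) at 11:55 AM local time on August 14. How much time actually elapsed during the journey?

Varnholm is 6:00 ahead of Halifax.
Clock-face elapsed time (ignoring zones) is 36 hours 45 minutes.
Actual elapsed = 36 hours 45 minutes − 6:00 = 30 hours 45 minutes.

30 hours 45 minutes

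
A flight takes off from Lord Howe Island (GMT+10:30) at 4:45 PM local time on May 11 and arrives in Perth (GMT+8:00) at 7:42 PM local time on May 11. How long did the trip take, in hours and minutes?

5 hours 27 minutes

Perth is 2:30 behind Lord Howe Island.
Clock-face elapsed time (ignoring zones) is 2 hours 57 minutes.
Actual elapsed = 2 hours 57 minutes + 2:30 = 5 hours 27 minutes.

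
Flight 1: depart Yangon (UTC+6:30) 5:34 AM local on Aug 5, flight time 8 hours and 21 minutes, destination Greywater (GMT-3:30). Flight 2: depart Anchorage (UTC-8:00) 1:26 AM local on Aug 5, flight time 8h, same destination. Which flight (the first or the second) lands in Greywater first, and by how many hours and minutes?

Flight 1 in UTC: 5:34 AM − 6:30 = 11:04 PM on Aug 4.
+8 hours and 21 minutes → arrive 7:25 AM UTC on Aug 5.
Flight 2 in UTC: 1:26 AM + 8:00 = 9:26 AM on Aug 5.
+8 hours → arrive 5:26 PM UTC on Aug 5.
Flight 1 lands earlier by 10 hours 1 minute.

the first, by 10 hours 1 minute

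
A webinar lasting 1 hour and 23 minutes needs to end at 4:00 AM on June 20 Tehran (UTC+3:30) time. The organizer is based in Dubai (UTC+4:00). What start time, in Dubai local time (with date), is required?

Target end time in UTC: 4:00 AM − 3:30 = 12:30 AM on Jun 20.
Subtract 1 hour 23 minutes → start 11:07 PM UTC on Jun 19.
Dubai is UTC+4:00: 11:07 PM + 4:00 = 3:07 AM on Jun 20.

3:07 AM on Jun 20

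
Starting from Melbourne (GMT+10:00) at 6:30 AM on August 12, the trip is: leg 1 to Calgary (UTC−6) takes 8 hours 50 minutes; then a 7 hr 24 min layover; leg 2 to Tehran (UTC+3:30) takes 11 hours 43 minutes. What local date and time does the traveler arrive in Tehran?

Convert departure to UTC: 6:30 AM − 10:00 = 8:30 PM UTC on Aug 11.
Add 8 hours and 50 minutes leg 1 → 5:20 AM UTC (Aug 12).
Add 7 hours 24 minutes layover in Calgary → 12:44 PM UTC.
Add 11 hours and 43 minutes leg 2 → 12:27 AM UTC (Aug 13).
Tehran is UTC+3:30, so local arrival = 12:27 AM + 3:30 = 3:57 AM on Aug 13.

3:57 AM on August 13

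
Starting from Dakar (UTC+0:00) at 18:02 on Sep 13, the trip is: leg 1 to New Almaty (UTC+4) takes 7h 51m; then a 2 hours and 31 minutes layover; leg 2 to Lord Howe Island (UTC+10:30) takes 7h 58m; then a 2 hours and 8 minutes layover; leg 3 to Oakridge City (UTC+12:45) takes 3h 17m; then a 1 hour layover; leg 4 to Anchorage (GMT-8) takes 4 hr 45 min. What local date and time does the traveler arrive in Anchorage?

15:32 on September 14

Dakar is at UTC+0, so departure is already 18:02 UTC on Sep 13.
Add 7 hours 51 minutes leg 1 → 01:53 UTC (Sep 14).
Add 2 hours and 31 minutes layover in New Almaty → 04:24 UTC.
Add 7 hours 58 minutes leg 2 → 12:22 UTC.
Add 2 hours and 8 minutes layover in Lord Howe Island → 14:30 UTC.
Add 3 hours 17 minutes leg 3 → 17:47 UTC.
Add 1 hour layover in Oakridge City → 18:47 UTC.
Add 4 hours 45 minutes leg 4 → 23:32 UTC.
Anchorage is UTC−8:00, so local arrival = 23:32 − 8:00 = 15:32 on Sep 14.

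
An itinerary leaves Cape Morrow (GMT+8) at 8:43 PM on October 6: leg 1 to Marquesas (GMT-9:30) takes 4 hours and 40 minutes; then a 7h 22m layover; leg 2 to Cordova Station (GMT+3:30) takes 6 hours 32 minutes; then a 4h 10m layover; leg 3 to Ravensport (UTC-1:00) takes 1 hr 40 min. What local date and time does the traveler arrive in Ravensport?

Convert departure to UTC: 8:43 PM − 8:00 = 12:43 PM UTC on Oct 6.
Add 4 hours and 40 minutes leg 1 → 5:23 PM UTC.
Add 7 hours and 22 minutes layover in Marquesas → 12:45 AM UTC (Oct 7).
Add 6 hours 32 minutes leg 2 → 7:17 AM UTC.
Add 4 hours 10 minutes layover in Cordova Station → 11:27 AM UTC.
Add 1 hour and 40 minutes leg 3 → 1:07 PM UTC.
Ravensport is UTC−1:00, so local arrival = 1:07 PM − 1:00 = 12:07 PM on Oct 7.

12:07 PM on October 7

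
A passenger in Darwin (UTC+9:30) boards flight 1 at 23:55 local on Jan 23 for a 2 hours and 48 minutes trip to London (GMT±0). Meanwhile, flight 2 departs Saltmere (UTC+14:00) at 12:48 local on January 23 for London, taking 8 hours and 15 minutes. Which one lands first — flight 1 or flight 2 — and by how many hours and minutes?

the second, by 10 hours 10 minutes

Flight 1 in UTC: 23:55 − 9:30 = 14:25 on Jan 23.
+2 hours and 48 minutes → arrive 17:13 UTC on Jan 23.
Flight 2 in UTC: 12:48 − 14:00 = 22:48 on Jan 22.
+8 hours and 15 minutes → arrive 07:03 UTC on Jan 23.
Flight 2 lands earlier by 10 hours 10 minutes.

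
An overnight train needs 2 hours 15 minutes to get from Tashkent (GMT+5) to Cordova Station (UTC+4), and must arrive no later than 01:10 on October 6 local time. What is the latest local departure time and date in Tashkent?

23:55 on October 5

Target arrival in UTC: 01:10 − 4:00 = 21:10 on Oct 5.
Subtract 2 hours 15 minutes → departure 18:55 UTC on Oct 5.
Tashkent is UTC+5:00: 18:55 + 5:00 = 23:55 on Oct 5.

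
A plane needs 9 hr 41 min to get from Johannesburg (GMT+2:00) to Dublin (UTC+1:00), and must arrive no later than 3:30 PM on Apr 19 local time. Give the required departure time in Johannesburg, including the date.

Target arrival in UTC: 3:30 PM − 1:00 = 2:30 PM on Apr 19.
Subtract 9 hours 41 minutes → departure 4:49 AM UTC on Apr 19.
Johannesburg is UTC+2:00: 4:49 AM + 2:00 = 6:49 AM on Apr 19.

6:49 AM on April 19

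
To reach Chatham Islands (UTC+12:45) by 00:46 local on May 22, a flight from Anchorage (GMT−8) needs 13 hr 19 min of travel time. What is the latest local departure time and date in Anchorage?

14:42 on May 20

Target arrival in UTC: 00:46 − 12:45 = 12:01 on May 21.
Subtract 13 hours and 19 minutes → departure 22:42 UTC on May 20.
Anchorage is UTC−8:00: 22:42 − 8:00 = 14:42 on May 20.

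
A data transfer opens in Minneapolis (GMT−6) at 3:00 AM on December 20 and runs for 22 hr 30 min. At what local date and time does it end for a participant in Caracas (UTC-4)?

3:30 AM on Dec 21

Convert start to UTC: 3:00 AM + 6:00 = 9:00 AM UTC on Dec 20.
Add 22 hours 30 minutes duration → 7:30 AM UTC (Dec 21).
Caracas is UTC−4:00, so local end time = 7:30 AM − 4:00 = 3:30 AM on Dec 21.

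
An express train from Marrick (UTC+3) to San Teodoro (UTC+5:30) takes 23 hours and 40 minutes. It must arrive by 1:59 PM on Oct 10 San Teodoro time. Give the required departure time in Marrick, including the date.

Target arrival in UTC: 1:59 PM − 5:30 = 8:29 AM on Oct 10.
Subtract 23 hours and 40 minutes → departure 8:49 AM UTC on Oct 9.
Marrick is UTC+3:00: 8:49 AM + 3:00 = 11:49 AM on Oct 9.

11:49 AM on Oct 9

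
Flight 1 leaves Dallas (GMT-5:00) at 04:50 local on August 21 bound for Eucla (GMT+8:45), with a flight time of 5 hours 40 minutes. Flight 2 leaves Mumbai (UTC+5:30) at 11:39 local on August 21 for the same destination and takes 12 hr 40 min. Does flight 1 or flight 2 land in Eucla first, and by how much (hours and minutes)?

the first, by 3 hours 19 minutes

Flight 1 in UTC: 04:50 + 5:00 = 09:50 on Aug 21.
+5 hours and 40 minutes → arrive 15:30 UTC on Aug 21.
Flight 2 in UTC: 11:39 − 5:30 = 06:09 on Aug 21.
+12 hours and 40 minutes → arrive 18:49 UTC on Aug 21.
Flight 1 lands earlier by 3 hours 19 minutes.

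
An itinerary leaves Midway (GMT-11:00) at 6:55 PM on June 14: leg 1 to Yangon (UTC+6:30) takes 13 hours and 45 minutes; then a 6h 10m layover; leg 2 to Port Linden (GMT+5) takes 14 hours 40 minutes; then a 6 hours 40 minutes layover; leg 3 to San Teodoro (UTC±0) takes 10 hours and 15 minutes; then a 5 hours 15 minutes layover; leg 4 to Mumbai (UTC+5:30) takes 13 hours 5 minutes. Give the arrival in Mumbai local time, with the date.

9:15 AM on June 18

Convert departure to UTC: 6:55 PM + 11:00 = 5:55 AM UTC on Jun 15.
Add 13 hours and 45 minutes leg 1 → 7:40 PM UTC.
Add 6 hours and 10 minutes layover in Yangon → 1:50 AM UTC (Jun 16).
Add 14 hours 40 minutes leg 2 → 4:30 PM UTC.
Add 6 hours and 40 minutes layover in Port Linden → 11:10 PM UTC.
Add 10 hours 15 minutes leg 3 → 9:25 AM UTC (Jun 17).
Add 5 hours and 15 minutes layover in San Teodoro → 2:40 PM UTC.
Add 13 hours 5 minutes leg 4 → 3:45 AM UTC (Jun 18).
Mumbai is UTC+5:30, so local arrival = 3:45 AM + 5:30 = 9:15 AM on Jun 18.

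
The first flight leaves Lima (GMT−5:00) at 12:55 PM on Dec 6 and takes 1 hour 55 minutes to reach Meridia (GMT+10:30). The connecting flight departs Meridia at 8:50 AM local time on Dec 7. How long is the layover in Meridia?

2 hours 30 minutes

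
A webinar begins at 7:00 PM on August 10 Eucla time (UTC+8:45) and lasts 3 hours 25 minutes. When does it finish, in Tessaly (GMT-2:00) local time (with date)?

11:40 AM on August 10

Convert start to UTC: 7:00 PM − 8:45 = 10:15 AM UTC on Aug 10.
Add 3 hours and 25 minutes duration → 1:40 PM UTC.
Tessaly is UTC−2:00, so local end time = 1:40 PM − 2:00 = 11:40 AM on Aug 10.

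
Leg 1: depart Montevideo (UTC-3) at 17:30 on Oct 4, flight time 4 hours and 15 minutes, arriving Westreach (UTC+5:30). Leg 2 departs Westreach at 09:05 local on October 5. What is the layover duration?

Convert departure to UTC: 17:30 + 3:00 = 20:30 UTC on Oct 4.
Add 4 hours 15 minutes flight time → 00:45 UTC (Oct 5).
Westreach is UTC+5:30, so local arrival = 00:45 + 5:30 = 06:15 on Oct 5.
Layover = 09:05 − 06:15 = 2 hours 50 minutes.

2 hours 50 minutes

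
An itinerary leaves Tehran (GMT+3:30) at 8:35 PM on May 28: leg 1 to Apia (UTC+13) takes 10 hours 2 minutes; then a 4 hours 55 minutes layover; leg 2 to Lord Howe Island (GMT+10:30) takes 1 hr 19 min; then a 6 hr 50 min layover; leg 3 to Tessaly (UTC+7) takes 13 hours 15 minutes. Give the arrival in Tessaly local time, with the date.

12:26 PM on May 30

Convert departure to UTC: 8:35 PM − 3:30 = 5:05 PM UTC on May 28.
Add 10 hours 2 minutes leg 1 → 3:07 AM UTC (May 29).
Add 4 hours and 55 minutes layover in Apia → 8:02 AM UTC.
Add 1 hour and 19 minutes leg 2 → 9:21 AM UTC.
Add 6 hours and 50 minutes layover in Lord Howe Island → 4:11 PM UTC.
Add 13 hours and 15 minutes leg 3 → 5:26 AM UTC (May 30).
Tessaly is UTC+7:00, so local arrival = 5:26 AM + 7:00 = 12:26 PM on May 30.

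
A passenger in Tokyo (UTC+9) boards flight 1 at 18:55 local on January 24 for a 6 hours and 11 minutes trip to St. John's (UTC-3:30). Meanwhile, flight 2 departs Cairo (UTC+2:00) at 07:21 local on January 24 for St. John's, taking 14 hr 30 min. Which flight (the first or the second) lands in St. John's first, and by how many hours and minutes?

the first, by 3 hours 45 minutes

Flight 1 in UTC: 18:55 − 9:00 = 09:55 on Jan 24.
+6 hours and 11 minutes → arrive 16:06 UTC on Jan 24.
Flight 2 in UTC: 07:21 − 2:00 = 05:21 on Jan 24.
+14 hours 30 minutes → arrive 19:51 UTC on Jan 24.
Flight 1 lands earlier by 3 hours 45 minutes.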